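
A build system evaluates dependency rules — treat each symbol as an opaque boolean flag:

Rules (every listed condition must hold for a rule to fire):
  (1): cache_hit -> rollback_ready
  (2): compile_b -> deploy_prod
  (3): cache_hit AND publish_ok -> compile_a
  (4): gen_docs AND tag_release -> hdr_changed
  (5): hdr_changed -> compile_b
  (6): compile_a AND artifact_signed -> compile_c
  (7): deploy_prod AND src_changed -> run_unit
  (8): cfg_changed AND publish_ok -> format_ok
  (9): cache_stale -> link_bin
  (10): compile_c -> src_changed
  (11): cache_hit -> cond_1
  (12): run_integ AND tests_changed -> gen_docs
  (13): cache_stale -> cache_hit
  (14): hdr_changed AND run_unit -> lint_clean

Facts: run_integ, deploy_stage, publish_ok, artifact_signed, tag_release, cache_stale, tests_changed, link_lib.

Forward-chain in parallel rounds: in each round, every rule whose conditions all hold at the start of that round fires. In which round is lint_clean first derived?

[1] (9) [cache_stale -> link_bin]; (12) [run_integ AND tests_changed -> gen_docs]; (13) [cache_stale -> cache_hit]. ⇒ new: link_bin, gen_docs, cache_hit.
[2] (1) [cache_hit -> rollback_ready]; (3) [cache_hit AND publish_ok -> compile_a]; (4) [gen_docs AND tag_release -> hdr_changed]; (11) [cache_hit -> cond_1]. ⇒ new: rollback_ready, compile_a, hdr_changed, cond_1.
[3] (5) [hdr_changed -> compile_b]; (6) [compile_a AND artifact_signed -> compile_c]. ⇒ new: compile_b, compile_c.
[4] (2) [compile_b -> deploy_prod]; (10) [compile_c -> src_changed]. ⇒ new: deploy_prod, src_changed.
[5] (7) [deploy_prod AND src_changed -> run_unit]. ⇒ new: run_unit.
[6] (14) [hdr_changed AND run_unit -> lint_clean]. ⇒ new: lint_clean.
lint_clean first appears in round 6.

6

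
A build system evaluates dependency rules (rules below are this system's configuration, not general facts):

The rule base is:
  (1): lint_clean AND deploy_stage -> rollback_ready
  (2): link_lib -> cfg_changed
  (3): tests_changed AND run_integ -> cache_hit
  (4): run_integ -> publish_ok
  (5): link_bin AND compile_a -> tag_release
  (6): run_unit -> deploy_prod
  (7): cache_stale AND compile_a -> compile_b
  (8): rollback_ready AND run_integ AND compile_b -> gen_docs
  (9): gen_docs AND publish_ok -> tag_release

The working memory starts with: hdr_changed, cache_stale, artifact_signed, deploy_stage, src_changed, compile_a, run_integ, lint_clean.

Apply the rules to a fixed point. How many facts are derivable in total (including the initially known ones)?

Round 1: (1) [lint_clean AND deploy_stage -> rollback_ready]; (4) [run_integ -> publish_ok]; (7) [cache_stale AND compile_a -> compile_b]. Adds rollback_ready, publish_ok, compile_b.
Round 2: (8) [rollback_ready AND run_integ AND compile_b -> gen_docs]. Adds gen_docs.
Round 3: (9) [gen_docs AND publish_ok -> tag_release]. Adds tag_release.
Closure: {artifact_signed, cache_stale, compile_a, compile_b, deploy_stage, gen_docs, hdr_changed, lint_clean, publish_ok, rollback_ready, run_integ, src_changed, tag_release} — 13 facts.

13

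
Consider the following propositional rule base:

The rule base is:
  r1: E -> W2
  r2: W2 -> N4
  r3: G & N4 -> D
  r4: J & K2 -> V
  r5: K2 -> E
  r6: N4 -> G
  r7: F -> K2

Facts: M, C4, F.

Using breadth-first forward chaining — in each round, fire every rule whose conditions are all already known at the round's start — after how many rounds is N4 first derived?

4

Round 1: r7 [F -> K2]. New: K2.
Round 2: r5 [K2 -> E]. New: E.
Round 3: r1 [E -> W2]. New: W2.
Round 4: r2 [W2 -> N4]. New: N4.
N4 first appears in round 4.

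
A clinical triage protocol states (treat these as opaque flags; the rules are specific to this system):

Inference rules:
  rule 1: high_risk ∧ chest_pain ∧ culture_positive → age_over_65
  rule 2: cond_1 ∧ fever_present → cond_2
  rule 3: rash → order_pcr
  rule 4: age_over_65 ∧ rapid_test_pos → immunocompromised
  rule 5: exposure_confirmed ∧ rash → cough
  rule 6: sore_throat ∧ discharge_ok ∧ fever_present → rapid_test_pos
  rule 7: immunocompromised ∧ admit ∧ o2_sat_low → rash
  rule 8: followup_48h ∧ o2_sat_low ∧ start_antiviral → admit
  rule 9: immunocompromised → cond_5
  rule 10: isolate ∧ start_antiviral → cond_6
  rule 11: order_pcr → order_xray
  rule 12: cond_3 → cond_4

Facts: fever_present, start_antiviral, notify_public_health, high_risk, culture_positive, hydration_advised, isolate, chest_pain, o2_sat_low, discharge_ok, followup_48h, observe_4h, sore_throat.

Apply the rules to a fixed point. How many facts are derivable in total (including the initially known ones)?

22

Round 1 fires rule 1, rule 6, rule 8, rule 10, giving age_over_65, rapid_test_pos, admit, cond_6.
Round 2 fires rule 4, giving immunocompromised.
Round 3 fires rule 7, rule 9, giving rash, cond_5.
Round 4 fires rule 3, giving order_pcr.
Round 5 fires rule 11, giving order_xray.
Closure: {admit, age_over_65, chest_pain, cond_5, cond_6, culture_positive, discharge_ok, fever_present, followup_48h, high_risk, hydration_advised, immunocompromised, isolate, notify_public_health, o2_sat_low, observe_4h, order_pcr, order_xray, rapid_test_pos, rash, sore_throat, start_antiviral} — 22 facts.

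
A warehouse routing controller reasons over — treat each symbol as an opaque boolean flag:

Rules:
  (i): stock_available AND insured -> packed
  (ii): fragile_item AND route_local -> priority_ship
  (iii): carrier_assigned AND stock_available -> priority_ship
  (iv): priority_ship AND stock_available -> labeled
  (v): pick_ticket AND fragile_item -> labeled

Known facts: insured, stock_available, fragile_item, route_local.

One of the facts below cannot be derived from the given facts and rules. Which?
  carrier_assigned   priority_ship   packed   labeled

carrier_assigned

Round 1 fires (i), (ii), giving packed, priority_ship.
Round 2 fires (iv), giving labeled.
Derived: priority_ship (round 1), labeled (round 2), packed (round 1). carrier_assigned never appears in any round.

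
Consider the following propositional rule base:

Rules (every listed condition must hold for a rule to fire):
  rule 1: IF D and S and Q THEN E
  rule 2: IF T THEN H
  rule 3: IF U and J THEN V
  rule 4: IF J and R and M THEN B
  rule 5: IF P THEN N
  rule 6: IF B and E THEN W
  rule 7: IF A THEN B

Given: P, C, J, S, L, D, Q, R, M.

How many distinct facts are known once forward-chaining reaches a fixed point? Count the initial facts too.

[1] rule 1 [IF D and S and Q THEN E]; rule 4 [IF J and R and M THEN B]; rule 5 [IF P THEN N]. ⇒ new: E, B, N.
[2] rule 6 [IF B and E THEN W]. ⇒ new: W.
Closure: {B, C, D, E, J, L, M, N, P, Q, R, S, W} — 13 facts.

13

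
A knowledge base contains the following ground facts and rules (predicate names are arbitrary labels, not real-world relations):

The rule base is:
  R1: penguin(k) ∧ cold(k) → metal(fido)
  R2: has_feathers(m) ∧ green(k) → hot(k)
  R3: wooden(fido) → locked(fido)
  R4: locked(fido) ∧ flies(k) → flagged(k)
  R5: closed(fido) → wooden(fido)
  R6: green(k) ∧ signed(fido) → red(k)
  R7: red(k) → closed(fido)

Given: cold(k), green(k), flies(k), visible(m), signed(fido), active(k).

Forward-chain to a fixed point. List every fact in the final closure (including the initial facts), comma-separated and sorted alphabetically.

active(k), closed(fido), cold(k), flagged(k), flies(k), green(k), locked(fido), red(k), signed(fido), visible(m), wooden(fido)

Round 1: R6 [green(k) ∧ signed(fido) → red(k)]. New: red(k).
Round 2: R7 [red(k) → closed(fido)]. New: closed(fido).
Round 3: R5 [closed(fido) → wooden(fido)]. New: wooden(fido).
Round 4: R3 [wooden(fido) → locked(fido)]. New: locked(fido).
Round 5: R4 [locked(fido) ∧ flies(k) → flagged(k)]. New: flagged(k).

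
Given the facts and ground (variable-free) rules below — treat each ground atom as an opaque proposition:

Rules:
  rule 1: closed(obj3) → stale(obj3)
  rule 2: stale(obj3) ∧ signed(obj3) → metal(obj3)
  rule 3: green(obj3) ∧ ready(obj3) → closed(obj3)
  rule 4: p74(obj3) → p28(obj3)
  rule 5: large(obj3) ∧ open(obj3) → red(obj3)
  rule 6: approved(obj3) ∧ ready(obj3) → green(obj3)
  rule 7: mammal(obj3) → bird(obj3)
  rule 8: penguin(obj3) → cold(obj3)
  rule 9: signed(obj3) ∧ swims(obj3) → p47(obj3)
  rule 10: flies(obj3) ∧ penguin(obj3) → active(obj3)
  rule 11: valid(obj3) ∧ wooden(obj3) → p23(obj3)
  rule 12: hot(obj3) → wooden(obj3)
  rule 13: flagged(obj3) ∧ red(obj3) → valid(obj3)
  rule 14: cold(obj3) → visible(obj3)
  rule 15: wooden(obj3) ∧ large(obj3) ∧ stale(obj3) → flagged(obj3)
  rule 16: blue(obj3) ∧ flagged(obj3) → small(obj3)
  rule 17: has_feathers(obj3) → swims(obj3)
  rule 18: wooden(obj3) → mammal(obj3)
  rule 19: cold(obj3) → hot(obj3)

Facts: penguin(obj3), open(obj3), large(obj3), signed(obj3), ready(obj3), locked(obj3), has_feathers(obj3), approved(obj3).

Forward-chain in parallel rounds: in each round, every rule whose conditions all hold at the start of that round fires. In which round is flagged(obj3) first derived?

4

[1] rule 5 [large(obj3) ∧ open(obj3) → red(obj3)]; rule 6 [approved(obj3) ∧ ready(obj3) → green(obj3)]; rule 8 [penguin(obj3) → cold(obj3)]; rule 17 [has_feathers(obj3) → swims(obj3)]. ⇒ new: red(obj3), green(obj3), cold(obj3), swims(obj3).
[2] rule 3 [green(obj3) ∧ ready(obj3) → closed(obj3)]; rule 9 [signed(obj3) ∧ swims(obj3) → p47(obj3)]; rule 14 [cold(obj3) → visible(obj3)]; rule 19 [cold(obj3) → hot(obj3)]. ⇒ new: closed(obj3), p47(obj3), visible(obj3), hot(obj3).
[3] rule 1 [closed(obj3) → stale(obj3)]; rule 12 [hot(obj3) → wooden(obj3)]. ⇒ new: stale(obj3), wooden(obj3).
[4] rule 2 [stale(obj3) ∧ signed(obj3) → metal(obj3)]; rule 15 [wooden(obj3) ∧ large(obj3) ∧ stale(obj3) → flagged(obj3)]; rule 18 [wooden(obj3) → mammal(obj3)]. ⇒ new: metal(obj3), flagged(obj3), mammal(obj3).
flagged(obj3) first appears in round 4.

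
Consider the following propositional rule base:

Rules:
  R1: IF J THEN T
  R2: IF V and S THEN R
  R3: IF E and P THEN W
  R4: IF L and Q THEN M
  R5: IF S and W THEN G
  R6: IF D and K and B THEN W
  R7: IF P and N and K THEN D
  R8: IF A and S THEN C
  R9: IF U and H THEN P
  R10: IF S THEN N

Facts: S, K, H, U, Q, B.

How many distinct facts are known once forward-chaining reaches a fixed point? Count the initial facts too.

Round 1: R9 [IF U and H THEN P]; R10 [IF S THEN N]. Adds P, N.
Round 2: R7 [IF P and N and K THEN D]. Adds D.
Round 3: R6 [IF D and K and B THEN W]. Adds W.
Round 4: R5 [IF S and W THEN G]. Adds G.
Closure: {B, D, G, H, K, N, P, Q, S, U, W} — 11 facts.

11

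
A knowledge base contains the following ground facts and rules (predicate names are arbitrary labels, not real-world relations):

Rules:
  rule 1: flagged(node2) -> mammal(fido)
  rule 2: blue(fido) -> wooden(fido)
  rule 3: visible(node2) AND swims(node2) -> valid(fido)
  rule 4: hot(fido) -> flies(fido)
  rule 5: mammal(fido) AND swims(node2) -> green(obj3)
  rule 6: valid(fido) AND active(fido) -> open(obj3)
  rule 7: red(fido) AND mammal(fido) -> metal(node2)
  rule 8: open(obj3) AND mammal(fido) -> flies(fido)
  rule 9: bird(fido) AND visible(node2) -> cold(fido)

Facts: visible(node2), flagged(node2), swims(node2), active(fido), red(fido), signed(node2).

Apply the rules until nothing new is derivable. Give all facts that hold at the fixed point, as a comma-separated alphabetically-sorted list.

active(fido), flagged(node2), flies(fido), green(obj3), mammal(fido), metal(node2), open(obj3), red(fido), signed(node2), swims(node2), valid(fido), visible(node2)

Round 1 — rule 1, rule 3, derive mammal(fido), valid(fido).
Round 2 — rule 5, rule 6, rule 7, derive green(obj3), open(obj3), metal(node2).
Round 3 — rule 8, derive flies(fido).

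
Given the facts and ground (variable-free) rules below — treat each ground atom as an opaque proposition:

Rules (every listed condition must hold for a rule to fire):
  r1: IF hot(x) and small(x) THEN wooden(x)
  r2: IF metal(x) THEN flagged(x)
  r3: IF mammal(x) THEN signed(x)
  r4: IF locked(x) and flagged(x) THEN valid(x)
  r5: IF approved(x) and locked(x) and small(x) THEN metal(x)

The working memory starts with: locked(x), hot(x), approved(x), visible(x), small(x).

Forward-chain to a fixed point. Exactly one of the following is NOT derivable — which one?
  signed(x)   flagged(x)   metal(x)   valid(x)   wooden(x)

Round 1: r1 [IF hot(x) and small(x) THEN wooden(x)]; r5 [IF approved(x) and locked(x) and small(x) THEN metal(x)]. New: wooden(x), metal(x).
Round 2: r2 [IF metal(x) THEN flagged(x)]. New: flagged(x).
Round 3: r4 [IF locked(x) and flagged(x) THEN valid(x)]. New: valid(x).
Derived: metal(x) (round 1), wooden(x) (round 1), flagged(x) (round 2), valid(x) (round 3). signed(x) never appears in any round.

signed(x)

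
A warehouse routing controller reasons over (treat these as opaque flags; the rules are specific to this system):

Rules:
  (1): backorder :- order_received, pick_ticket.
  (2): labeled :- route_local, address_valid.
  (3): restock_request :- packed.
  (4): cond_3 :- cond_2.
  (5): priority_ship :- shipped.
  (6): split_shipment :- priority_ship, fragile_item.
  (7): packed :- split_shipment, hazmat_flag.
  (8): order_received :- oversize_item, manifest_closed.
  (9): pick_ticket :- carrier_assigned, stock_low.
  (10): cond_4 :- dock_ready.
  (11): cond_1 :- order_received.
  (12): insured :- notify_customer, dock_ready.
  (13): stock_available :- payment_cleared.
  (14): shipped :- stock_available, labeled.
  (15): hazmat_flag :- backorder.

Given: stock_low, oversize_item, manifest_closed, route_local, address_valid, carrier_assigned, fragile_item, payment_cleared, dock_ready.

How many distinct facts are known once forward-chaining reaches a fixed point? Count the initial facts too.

Round 1 — (2), (8), (9), (10), (13), derive labeled, order_received, pick_ticket, cond_4, stock_available.
Round 2 — (1), (11), (14), derive backorder, cond_1, shipped.
Round 3 — (5), (15), derive priority_ship, hazmat_flag.
Round 4 — (6), derive split_shipment.
Round 5 — (7), derive packed.
Round 6 — (3), derive restock_request.
Closure: {address_valid, backorder, carrier_assigned, cond_1, cond_4, dock_ready, fragile_item, hazmat_flag, labeled, manifest_closed, order_received, oversize_item, packed, payment_cleared, pick_ticket, priority_ship, restock_request, route_local, shipped, split_shipment, stock_available, stock_low} — 22 facts.

22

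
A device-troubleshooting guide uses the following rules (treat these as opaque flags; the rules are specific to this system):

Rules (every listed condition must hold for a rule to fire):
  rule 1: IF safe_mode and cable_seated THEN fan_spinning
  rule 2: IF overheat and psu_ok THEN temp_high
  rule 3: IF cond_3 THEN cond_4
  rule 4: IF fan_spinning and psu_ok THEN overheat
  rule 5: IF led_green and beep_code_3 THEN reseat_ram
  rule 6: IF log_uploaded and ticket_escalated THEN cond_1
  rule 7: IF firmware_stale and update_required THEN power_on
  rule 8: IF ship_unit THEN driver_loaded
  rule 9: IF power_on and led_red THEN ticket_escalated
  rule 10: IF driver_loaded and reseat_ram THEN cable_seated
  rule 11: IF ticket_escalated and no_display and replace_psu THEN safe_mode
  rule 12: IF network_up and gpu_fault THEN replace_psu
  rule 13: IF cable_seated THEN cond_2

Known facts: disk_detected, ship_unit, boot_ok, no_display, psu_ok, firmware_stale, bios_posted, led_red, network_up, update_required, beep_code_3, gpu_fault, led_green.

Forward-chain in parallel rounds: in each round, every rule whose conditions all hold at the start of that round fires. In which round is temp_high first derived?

6

Round 1 fires rule 5, rule 7, rule 8, rule 12, giving reseat_ram, power_on, driver_loaded, replace_psu.
Round 2 fires rule 9, rule 10, giving ticket_escalated, cable_seated.
Round 3 fires rule 11, rule 13, giving safe_mode, cond_2.
Round 4 fires rule 1, giving fan_spinning.
Round 5 fires rule 4, giving overheat.
Round 6 fires rule 2, giving temp_high.
temp_high first appears in round 6.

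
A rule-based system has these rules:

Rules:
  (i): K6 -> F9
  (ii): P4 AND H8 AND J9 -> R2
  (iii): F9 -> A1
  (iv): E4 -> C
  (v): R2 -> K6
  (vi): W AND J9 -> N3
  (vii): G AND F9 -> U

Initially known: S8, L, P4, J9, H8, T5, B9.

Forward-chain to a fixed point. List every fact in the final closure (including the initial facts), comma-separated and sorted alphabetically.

Round 1 fires (ii), giving R2.
Round 2 fires (v), giving K6.
Round 3 fires (i), giving F9.
Round 4 fires (iii), giving A1.

A1, B9, F9, H8, J9, K6, L, P4, R2, S8, T5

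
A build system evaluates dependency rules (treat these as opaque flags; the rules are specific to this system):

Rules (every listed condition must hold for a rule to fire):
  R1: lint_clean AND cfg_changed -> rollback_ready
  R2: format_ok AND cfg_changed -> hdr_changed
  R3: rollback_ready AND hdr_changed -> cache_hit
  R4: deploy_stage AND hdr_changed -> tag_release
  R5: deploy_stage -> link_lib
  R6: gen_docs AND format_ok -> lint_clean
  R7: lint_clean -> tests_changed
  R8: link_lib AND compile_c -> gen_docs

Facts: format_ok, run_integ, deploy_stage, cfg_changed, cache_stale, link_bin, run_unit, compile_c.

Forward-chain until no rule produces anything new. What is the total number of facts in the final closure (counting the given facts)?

16

Round 1 — R2, R5, derive hdr_changed, link_lib.
Round 2 — R4, R8, derive tag_release, gen_docs.
Round 3 — R6, derive lint_clean.
Round 4 — R1, R7, derive rollback_ready, tests_changed.
Round 5 — R3, derive cache_hit.
Closure: {cache_hit, cache_stale, cfg_changed, compile_c, deploy_stage, format_ok, gen_docs, hdr_changed, link_bin, link_lib, lint_clean, rollback_ready, run_integ, run_unit, tag_release, tests_changed} — 16 facts.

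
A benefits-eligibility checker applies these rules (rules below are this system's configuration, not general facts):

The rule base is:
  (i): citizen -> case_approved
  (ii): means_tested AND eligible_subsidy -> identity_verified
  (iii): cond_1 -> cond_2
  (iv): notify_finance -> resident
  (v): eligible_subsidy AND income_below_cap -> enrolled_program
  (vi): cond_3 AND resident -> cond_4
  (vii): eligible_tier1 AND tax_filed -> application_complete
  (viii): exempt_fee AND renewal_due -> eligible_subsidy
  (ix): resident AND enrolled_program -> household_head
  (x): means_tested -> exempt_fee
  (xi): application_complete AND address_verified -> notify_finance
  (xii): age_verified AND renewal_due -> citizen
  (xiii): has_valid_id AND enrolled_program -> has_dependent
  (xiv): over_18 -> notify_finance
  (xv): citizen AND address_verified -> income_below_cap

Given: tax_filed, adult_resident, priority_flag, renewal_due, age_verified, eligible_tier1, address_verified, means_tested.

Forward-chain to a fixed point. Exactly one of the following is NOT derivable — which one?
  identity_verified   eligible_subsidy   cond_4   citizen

cond_4

Round 1 fires (vii), (x), (xii), giving application_complete, exempt_fee, citizen.
Round 2 fires (i), (viii), (xi), (xv), giving case_approved, eligible_subsidy, notify_finance, income_below_cap.
Round 3 fires (ii), (iv), (v), giving identity_verified, resident, enrolled_program.
Round 4 fires (ix), giving household_head.
Derived: identity_verified (round 3), eligible_subsidy (round 2), citizen (round 1). cond_4 never appears in any round.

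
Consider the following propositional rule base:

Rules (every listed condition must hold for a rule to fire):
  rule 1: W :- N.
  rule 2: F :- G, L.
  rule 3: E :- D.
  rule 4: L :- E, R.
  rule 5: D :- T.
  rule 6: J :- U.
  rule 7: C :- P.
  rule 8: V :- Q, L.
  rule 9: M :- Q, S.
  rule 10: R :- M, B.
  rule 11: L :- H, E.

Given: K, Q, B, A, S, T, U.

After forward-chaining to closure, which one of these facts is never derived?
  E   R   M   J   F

Round 1 fires rule 5, rule 6, rule 9, giving D, J, M.
Round 2 fires rule 3, rule 10, giving E, R.
Round 3 fires rule 4, giving L.
Round 4 fires rule 8, giving V.
Derived: E (round 2), J (round 1), M (round 1), R (round 2). F never appears in any round.

F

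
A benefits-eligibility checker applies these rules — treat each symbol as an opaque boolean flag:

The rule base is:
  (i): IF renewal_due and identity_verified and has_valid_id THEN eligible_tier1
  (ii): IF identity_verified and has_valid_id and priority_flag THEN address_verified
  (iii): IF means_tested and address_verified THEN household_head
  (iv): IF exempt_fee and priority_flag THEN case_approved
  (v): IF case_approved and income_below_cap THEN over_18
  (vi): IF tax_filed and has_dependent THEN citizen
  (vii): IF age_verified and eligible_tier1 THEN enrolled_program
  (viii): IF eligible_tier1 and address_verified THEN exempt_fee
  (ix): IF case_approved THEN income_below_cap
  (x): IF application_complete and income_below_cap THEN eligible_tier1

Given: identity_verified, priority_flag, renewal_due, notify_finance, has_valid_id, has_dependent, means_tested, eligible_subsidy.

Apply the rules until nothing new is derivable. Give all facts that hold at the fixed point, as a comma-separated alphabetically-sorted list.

Round 1 fires (i), (ii), giving eligible_tier1, address_verified.
Round 2 fires (iii), (viii), giving household_head, exempt_fee.
Round 3 fires (iv), giving case_approved.
Round 4 fires (ix), giving income_below_cap.
Round 5 fires (v), giving over_18.

address_verified, case_approved, eligible_subsidy, eligible_tier1, exempt_fee, has_dependent, has_valid_id, household_head, identity_verified, income_below_cap, means_tested, notify_finance, over_18, priority_flag, renewal_due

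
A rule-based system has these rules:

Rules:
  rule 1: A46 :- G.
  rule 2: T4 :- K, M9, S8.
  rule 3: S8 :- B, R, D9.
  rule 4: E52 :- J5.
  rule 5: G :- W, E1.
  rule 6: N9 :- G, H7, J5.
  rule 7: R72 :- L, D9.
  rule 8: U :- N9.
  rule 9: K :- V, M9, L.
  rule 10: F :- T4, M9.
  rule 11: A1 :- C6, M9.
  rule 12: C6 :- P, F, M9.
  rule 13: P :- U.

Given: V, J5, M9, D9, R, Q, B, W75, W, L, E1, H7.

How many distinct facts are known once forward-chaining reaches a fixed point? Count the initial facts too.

Round 1 fires rule 3, rule 4, rule 5, rule 7, rule 9, giving S8, E52, G, R72, K.
Round 2 fires rule 1, rule 2, rule 6, giving A46, T4, N9.
Round 3 fires rule 8, rule 10, giving U, F.
Round 4 fires rule 13, giving P.
Round 5 fires rule 12, giving C6.
Round 6 fires rule 11, giving A1.
Closure: {A1, A46, B, C6, D9, E1, E52, F, G, H7, J5, K, L, M9, N9, P, Q, R, R72, S8, T4, U, V, W, W75} — 25 facts.

25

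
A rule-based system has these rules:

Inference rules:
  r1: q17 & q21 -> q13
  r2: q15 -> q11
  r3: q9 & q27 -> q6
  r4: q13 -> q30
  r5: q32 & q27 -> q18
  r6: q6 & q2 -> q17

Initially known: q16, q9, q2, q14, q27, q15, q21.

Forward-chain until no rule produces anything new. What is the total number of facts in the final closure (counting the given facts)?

12

Round 1: r2 [q15 -> q11]; r3 [q9 & q27 -> q6]. New: q11, q6.
Round 2: r6 [q6 & q2 -> q17]. New: q17.
Round 3: r1 [q17 & q21 -> q13]. New: q13.
Round 4: r4 [q13 -> q30]. New: q30.
Closure: {q11, q13, q14, q15, q16, q17, q2, q21, q27, q30, q6, q9} — 12 facts.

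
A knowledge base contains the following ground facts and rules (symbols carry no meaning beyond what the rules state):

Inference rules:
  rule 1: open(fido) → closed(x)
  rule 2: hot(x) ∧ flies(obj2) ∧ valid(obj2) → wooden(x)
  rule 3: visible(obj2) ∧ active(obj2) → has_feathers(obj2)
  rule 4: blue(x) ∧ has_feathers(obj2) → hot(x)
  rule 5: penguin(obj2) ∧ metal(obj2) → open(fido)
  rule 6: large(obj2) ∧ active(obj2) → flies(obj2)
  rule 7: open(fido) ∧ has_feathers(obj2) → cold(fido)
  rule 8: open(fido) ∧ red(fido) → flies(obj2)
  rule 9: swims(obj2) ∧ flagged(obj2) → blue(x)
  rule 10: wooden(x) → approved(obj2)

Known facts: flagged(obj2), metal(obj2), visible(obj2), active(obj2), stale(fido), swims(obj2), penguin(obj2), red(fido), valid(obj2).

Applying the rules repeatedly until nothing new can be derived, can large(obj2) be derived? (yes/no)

no

Round 1 fires rule 3, rule 5, rule 9, giving has_feathers(obj2), open(fido), blue(x).
Round 2 fires rule 1, rule 4, rule 7, rule 8, giving closed(x), hot(x), cold(fido), flies(obj2).
Round 3 fires rule 2, giving wooden(x).
Round 4 fires rule 10, giving approved(obj2).
Fixed point reached. No rule has large(obj2) as a consequent, and it is not given.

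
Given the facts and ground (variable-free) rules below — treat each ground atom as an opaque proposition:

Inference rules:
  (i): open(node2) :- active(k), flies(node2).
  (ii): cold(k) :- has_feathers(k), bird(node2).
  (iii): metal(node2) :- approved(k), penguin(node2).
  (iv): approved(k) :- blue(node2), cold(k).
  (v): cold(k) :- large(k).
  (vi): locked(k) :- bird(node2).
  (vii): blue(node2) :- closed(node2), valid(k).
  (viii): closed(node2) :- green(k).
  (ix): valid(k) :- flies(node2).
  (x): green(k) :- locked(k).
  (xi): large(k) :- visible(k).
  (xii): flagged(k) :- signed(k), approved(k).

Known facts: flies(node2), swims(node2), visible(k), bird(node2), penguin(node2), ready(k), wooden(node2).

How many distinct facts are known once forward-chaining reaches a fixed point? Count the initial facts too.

[1] (vi) [locked(k) :- bird(node2).]; (ix) [valid(k) :- flies(node2).]; (xi) [large(k) :- visible(k).]. ⇒ new: locked(k), valid(k), large(k).
[2] (v) [cold(k) :- large(k).]; (x) [green(k) :- locked(k).]. ⇒ new: cold(k), green(k).
[3] (viii) [closed(node2) :- green(k).]. ⇒ new: closed(node2).
[4] (vii) [blue(node2) :- closed(node2), valid(k).]. ⇒ new: blue(node2).
[5] (iv) [approved(k) :- blue(node2), cold(k).]. ⇒ new: approved(k).
[6] (iii) [metal(node2) :- approved(k), penguin(node2).]. ⇒ new: metal(node2).
Closure: {approved(k), bird(node2), blue(node2), closed(node2), cold(k), flies(node2), green(k), large(k), locked(k), metal(node2), penguin(node2), ready(k), swims(node2), valid(k), visible(k), wooden(node2)} — 16 facts.

16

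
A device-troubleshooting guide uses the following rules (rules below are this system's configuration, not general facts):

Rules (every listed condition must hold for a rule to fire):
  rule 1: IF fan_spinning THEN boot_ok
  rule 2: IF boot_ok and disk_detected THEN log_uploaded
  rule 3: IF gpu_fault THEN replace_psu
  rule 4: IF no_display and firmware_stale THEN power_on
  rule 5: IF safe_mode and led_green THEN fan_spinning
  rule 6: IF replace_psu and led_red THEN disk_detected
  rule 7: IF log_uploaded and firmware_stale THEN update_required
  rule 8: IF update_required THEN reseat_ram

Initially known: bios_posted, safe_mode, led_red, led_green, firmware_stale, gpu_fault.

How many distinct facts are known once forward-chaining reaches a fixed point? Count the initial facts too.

Round 1 fires rule 3, rule 5, giving replace_psu, fan_spinning.
Round 2 fires rule 1, rule 6, giving boot_ok, disk_detected.
Round 3 fires rule 2, giving log_uploaded.
Round 4 fires rule 7, giving update_required.
Round 5 fires rule 8, giving reseat_ram.
Closure: {bios_posted, boot_ok, disk_detected, fan_spinning, firmware_stale, gpu_fault, led_green, led_red, log_uploaded, replace_psu, reseat_ram, safe_mode, update_required} — 13 facts.

13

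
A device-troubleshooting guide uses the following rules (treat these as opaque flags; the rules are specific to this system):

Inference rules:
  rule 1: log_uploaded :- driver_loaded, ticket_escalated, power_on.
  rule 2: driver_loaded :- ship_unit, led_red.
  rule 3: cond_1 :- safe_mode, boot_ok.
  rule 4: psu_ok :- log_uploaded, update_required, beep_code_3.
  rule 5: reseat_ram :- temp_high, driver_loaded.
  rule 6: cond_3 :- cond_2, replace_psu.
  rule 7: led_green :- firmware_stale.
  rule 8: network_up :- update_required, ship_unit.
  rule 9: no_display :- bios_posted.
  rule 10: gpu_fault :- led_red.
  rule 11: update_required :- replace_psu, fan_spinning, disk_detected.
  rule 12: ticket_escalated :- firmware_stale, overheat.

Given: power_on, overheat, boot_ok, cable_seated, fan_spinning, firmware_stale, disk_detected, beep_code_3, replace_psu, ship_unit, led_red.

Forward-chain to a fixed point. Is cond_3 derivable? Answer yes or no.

Round 1: rule 2 [driver_loaded :- ship_unit, led_red.]; rule 7 [led_green :- firmware_stale.]; rule 10 [gpu_fault :- led_red.]; rule 11 [update_required :- replace_psu, fan_spinning, disk_detected.]; rule 12 [ticket_escalated :- firmware_stale, overheat.]. Adds driver_loaded, led_green, gpu_fault, update_required, ticket_escalated.
Round 2: rule 1 [log_uploaded :- driver_loaded, ticket_escalated, power_on.]; rule 8 [network_up :- update_required, ship_unit.]. Adds log_uploaded, network_up.
Round 3: rule 4 [psu_ok :- log_uploaded, update_required, beep_code_3.]. Adds psu_ok.
Fixed point reached. cond_3 is concluded only by rule 6; rule 6 needs cond_2 (never derived).

no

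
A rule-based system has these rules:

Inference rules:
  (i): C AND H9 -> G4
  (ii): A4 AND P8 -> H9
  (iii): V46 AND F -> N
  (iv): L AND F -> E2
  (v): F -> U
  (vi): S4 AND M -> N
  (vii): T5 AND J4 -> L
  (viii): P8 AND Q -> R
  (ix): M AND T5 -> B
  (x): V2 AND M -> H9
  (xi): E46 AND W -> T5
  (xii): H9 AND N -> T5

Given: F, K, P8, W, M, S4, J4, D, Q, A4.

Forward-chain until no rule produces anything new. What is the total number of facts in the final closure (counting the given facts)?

[1] (ii) [A4 AND P8 -> H9]; (v) [F -> U]; (vi) [S4 AND M -> N]; (viii) [P8 AND Q -> R]. ⇒ new: H9, U, N, R.
[2] (xii) [H9 AND N -> T5]. ⇒ new: T5.
[3] (vii) [T5 AND J4 -> L]; (ix) [M AND T5 -> B]. ⇒ new: L, B.
[4] (iv) [L AND F -> E2]. ⇒ new: E2.
Closure: {A4, B, D, E2, F, H9, J4, K, L, M, N, P8, Q, R, S4, T5, U, W} — 18 facts.

18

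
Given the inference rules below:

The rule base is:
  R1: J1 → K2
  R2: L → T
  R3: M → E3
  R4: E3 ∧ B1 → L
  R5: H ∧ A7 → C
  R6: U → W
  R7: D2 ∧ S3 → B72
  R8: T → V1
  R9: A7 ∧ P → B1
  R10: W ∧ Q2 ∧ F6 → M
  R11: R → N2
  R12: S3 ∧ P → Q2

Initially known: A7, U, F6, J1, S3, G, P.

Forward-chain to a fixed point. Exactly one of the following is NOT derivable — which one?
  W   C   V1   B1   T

C

Round 1: R1 [J1 → K2]; R6 [U → W]; R9 [A7 ∧ P → B1]; R12 [S3 ∧ P → Q2]. New: K2, W, B1, Q2.
Round 2: R10 [W ∧ Q2 ∧ F6 → M]. New: M.
Round 3: R3 [M → E3]. New: E3.
Round 4: R4 [E3 ∧ B1 → L]. New: L.
Round 5: R2 [L → T]. New: T.
Round 6: R8 [T → V1]. New: V1.
Derived: B1 (round 1), V1 (round 6), W (round 1), T (round 5). C never appears in any round.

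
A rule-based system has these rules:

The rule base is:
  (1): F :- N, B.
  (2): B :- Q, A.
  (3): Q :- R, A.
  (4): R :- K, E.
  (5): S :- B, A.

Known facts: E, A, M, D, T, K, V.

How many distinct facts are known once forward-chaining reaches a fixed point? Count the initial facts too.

11

Round 1 — (4), derive R.
Round 2 — (3), derive Q.
Round 3 — (2), derive B.
Round 4 — (5), derive S.
Closure: {A, B, D, E, K, M, Q, R, S, T, V} — 11 facts.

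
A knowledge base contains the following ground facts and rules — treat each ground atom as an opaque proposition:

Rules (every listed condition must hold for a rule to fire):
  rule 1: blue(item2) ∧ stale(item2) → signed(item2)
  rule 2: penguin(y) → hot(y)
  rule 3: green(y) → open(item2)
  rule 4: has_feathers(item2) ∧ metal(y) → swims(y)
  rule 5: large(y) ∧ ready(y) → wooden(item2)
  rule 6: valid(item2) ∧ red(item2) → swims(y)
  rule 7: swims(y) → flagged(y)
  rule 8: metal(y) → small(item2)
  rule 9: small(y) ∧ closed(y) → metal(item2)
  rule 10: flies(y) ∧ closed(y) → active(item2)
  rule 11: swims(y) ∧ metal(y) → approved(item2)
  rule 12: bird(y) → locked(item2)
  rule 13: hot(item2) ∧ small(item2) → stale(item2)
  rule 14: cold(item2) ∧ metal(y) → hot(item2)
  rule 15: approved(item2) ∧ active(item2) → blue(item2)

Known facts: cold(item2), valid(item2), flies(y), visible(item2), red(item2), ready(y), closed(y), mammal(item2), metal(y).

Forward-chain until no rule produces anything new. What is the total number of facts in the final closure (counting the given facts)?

Round 1: rule 6 [valid(item2) ∧ red(item2) → swims(y)]; rule 8 [metal(y) → small(item2)]; rule 10 [flies(y) ∧ closed(y) → active(item2)]; rule 14 [cold(item2) ∧ metal(y) → hot(item2)]. New: swims(y), small(item2), active(item2), hot(item2).
Round 2: rule 7 [swims(y) → flagged(y)]; rule 11 [swims(y) ∧ metal(y) → approved(item2)]; rule 13 [hot(item2) ∧ small(item2) → stale(item2)]. New: flagged(y), approved(item2), stale(item2).
Round 3: rule 15 [approved(item2) ∧ active(item2) → blue(item2)]. New: blue(item2).
Round 4: rule 1 [blue(item2) ∧ stale(item2) → signed(item2)]. New: signed(item2).
Closure: {active(item2), approved(item2), blue(item2), closed(y), cold(item2), flagged(y), flies(y), hot(item2), mammal(item2), metal(y), ready(y), red(item2), signed(item2), small(item2), stale(item2), swims(y), valid(item2), visible(item2)} — 18 facts.

18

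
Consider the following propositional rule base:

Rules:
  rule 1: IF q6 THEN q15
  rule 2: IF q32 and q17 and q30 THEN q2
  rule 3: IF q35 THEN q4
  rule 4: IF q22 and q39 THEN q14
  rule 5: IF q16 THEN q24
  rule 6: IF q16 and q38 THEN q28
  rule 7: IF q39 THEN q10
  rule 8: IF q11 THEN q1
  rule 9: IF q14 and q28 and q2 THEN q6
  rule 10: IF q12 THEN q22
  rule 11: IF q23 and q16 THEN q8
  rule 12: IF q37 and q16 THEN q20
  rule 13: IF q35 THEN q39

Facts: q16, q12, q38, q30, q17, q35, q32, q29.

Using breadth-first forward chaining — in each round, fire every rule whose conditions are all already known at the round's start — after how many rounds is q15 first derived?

4

Round 1 fires rule 2, rule 3, rule 5, rule 6, rule 10, rule 13, giving q2, q4, q24, q28, q22, q39.
Round 2 fires rule 4, rule 7, giving q14, q10.
Round 3 fires rule 9, giving q6.
Round 4 fires rule 1, giving q15.
q15 first appears in round 4.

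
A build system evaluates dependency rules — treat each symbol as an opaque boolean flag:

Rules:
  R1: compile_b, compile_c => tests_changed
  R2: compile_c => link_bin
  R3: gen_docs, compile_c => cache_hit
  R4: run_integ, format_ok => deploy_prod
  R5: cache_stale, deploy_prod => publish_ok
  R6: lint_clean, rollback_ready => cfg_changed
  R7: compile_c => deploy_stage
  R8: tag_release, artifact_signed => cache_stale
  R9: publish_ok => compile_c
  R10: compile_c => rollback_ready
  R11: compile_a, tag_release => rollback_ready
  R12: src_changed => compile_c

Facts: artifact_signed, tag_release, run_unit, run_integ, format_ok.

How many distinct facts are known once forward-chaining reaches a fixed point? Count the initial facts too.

Round 1: R4 [run_integ, format_ok => deploy_prod]; R8 [tag_release, artifact_signed => cache_stale]. Adds deploy_prod, cache_stale.
Round 2: R5 [cache_stale, deploy_prod => publish_ok]. Adds publish_ok.
Round 3: R9 [publish_ok => compile_c]. Adds compile_c.
Round 4: R2 [compile_c => link_bin]; R7 [compile_c => deploy_stage]; R10 [compile_c => rollback_ready]. Adds link_bin, deploy_stage, rollback_ready.
Closure: {artifact_signed, cache_stale, compile_c, deploy_prod, deploy_stage, format_ok, link_bin, publish_ok, rollback_ready, run_integ, run_unit, tag_release} — 12 facts.

12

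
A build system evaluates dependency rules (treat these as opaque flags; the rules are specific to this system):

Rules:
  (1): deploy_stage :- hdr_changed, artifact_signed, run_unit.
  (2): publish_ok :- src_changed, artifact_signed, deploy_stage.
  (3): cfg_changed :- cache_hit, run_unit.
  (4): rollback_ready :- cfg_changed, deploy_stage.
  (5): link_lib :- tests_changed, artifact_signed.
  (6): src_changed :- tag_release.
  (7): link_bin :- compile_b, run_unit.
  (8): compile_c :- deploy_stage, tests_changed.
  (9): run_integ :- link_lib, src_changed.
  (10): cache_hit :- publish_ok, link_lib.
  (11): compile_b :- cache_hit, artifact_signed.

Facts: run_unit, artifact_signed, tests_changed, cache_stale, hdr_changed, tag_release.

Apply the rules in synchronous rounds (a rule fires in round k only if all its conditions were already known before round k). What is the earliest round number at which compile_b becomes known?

4

Round 1 fires (1), (5), (6), giving deploy_stage, link_lib, src_changed.
Round 2 fires (2), (8), (9), giving publish_ok, compile_c, run_integ.
Round 3 fires (10), giving cache_hit.
Round 4 fires (3), (11), giving cfg_changed, compile_b.
compile_b first appears in round 4.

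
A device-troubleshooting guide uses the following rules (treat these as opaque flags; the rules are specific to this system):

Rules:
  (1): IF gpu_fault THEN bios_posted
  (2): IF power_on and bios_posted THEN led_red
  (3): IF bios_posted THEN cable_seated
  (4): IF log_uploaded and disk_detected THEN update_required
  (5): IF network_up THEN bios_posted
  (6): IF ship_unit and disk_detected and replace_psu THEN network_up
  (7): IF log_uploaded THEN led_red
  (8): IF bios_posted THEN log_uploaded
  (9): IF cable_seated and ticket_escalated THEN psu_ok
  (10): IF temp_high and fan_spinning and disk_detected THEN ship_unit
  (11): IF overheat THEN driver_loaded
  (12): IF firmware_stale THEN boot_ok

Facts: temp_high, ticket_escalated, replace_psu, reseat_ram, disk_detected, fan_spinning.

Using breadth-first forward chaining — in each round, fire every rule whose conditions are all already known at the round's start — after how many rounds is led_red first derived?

Round 1 — (10), derive ship_unit.
Round 2 — (6), derive network_up.
Round 3 — (5), derive bios_posted.
Round 4 — (3), (8), derive cable_seated, log_uploaded.
Round 5 — (4), (7), (9), derive update_required, led_red, psu_ok.
led_red first appears in round 5.

5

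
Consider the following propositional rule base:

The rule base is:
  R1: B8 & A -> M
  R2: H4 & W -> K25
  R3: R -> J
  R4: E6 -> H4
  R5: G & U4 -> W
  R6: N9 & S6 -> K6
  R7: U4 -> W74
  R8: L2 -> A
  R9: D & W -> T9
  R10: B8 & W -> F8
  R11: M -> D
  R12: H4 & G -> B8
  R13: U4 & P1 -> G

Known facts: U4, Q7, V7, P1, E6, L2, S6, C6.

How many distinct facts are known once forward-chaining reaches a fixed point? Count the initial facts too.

19

Round 1: R4 [E6 -> H4]; R7 [U4 -> W74]; R8 [L2 -> A]; R13 [U4 & P1 -> G]. New: H4, W74, A, G.
Round 2: R5 [G & U4 -> W]; R12 [H4 & G -> B8]. New: W, B8.
Round 3: R1 [B8 & A -> M]; R2 [H4 & W -> K25]; R10 [B8 & W -> F8]. New: M, K25, F8.
Round 4: R11 [M -> D]. New: D.
Round 5: R9 [D & W -> T9]. New: T9.
Closure: {A, B8, C6, D, E6, F8, G, H4, K25, L2, M, P1, Q7, S6, T9, U4, V7, W, W74} — 19 facts.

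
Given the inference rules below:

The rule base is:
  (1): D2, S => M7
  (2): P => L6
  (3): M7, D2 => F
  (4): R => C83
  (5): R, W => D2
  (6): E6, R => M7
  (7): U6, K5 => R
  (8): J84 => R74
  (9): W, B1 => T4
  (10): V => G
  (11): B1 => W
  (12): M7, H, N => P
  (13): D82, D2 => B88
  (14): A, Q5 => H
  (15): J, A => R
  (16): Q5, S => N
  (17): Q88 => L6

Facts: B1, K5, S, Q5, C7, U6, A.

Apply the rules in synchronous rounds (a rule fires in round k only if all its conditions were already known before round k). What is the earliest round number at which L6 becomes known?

5

Round 1 fires (7), (11), (14), (16), giving R, W, H, N.
Round 2 fires (4), (5), (9), giving C83, D2, T4.
Round 3 fires (1), giving M7.
Round 4 fires (3), (12), giving F, P.
Round 5 fires (2), giving L6.
L6 first appears in round 5.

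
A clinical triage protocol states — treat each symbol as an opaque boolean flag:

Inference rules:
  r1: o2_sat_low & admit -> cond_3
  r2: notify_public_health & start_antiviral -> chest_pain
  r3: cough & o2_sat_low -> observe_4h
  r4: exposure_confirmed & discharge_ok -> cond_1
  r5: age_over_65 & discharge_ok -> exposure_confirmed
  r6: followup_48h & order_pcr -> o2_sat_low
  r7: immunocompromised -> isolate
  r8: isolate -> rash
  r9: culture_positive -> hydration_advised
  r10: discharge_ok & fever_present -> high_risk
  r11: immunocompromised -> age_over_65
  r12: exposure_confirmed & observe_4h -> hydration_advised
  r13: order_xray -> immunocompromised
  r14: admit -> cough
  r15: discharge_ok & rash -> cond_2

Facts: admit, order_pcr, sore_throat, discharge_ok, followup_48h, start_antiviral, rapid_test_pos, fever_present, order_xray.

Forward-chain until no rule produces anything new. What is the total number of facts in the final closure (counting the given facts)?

22

[1] r6 [followup_48h & order_pcr -> o2_sat_low]; r10 [discharge_ok & fever_present -> high_risk]; r13 [order_xray -> immunocompromised]; r14 [admit -> cough]. ⇒ new: o2_sat_low, high_risk, immunocompromised, cough.
[2] r1 [o2_sat_low & admit -> cond_3]; r3 [cough & o2_sat_low -> observe_4h]; r7 [immunocompromised -> isolate]; r11 [immunocompromised -> age_over_65]. ⇒ new: cond_3, observe_4h, isolate, age_over_65.
[3] r5 [age_over_65 & discharge_ok -> exposure_confirmed]; r8 [isolate -> rash]. ⇒ new: exposure_confirmed, rash.
[4] r4 [exposure_confirmed & discharge_ok -> cond_1]; r12 [exposure_confirmed & observe_4h -> hydration_advised]; r15 [discharge_ok & rash -> cond_2]. ⇒ new: cond_1, hydration_advised, cond_2.
Closure: {admit, age_over_65, cond_1, cond_2, cond_3, cough, discharge_ok, exposure_confirmed, fever_present, followup_48h, high_risk, hydration_advised, immunocompromised, isolate, o2_sat_low, observe_4h, order_pcr, order_xray, rapid_test_pos, rash, sore_throat, start_antiviral} — 22 facts.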